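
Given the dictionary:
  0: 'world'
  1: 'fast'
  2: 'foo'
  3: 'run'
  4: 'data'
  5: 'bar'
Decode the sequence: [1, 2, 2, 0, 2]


Look up each index in the dictionary:
  1 -> 'fast'
  2 -> 'foo'
  2 -> 'foo'
  0 -> 'world'
  2 -> 'foo'

Decoded: "fast foo foo world foo"


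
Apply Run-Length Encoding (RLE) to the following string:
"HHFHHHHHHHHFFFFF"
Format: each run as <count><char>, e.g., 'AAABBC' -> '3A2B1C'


Scanning runs left to right:
  i=0: run of 'H' x 2 -> '2H'
  i=2: run of 'F' x 1 -> '1F'
  i=3: run of 'H' x 8 -> '8H'
  i=11: run of 'F' x 5 -> '5F'

RLE = 2H1F8H5F


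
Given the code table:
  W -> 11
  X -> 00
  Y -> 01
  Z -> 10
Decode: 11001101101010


Decoding:
11 -> W
00 -> X
11 -> W
01 -> Y
10 -> Z
10 -> Z
10 -> Z


Result: WXWYZZZ


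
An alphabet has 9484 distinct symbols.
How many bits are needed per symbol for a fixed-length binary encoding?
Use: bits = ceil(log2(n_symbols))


log2(9484) = 13.2113
Bracket: 2^13 = 8192 < 9484 <= 2^14 = 16384
So ceil(log2(9484)) = 14

bits = ceil(log2(9484)) = ceil(13.2113) = 14 bits


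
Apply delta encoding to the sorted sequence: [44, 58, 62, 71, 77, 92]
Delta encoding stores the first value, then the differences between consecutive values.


First value: 44
Deltas:
  58 - 44 = 14
  62 - 58 = 4
  71 - 62 = 9
  77 - 71 = 6
  92 - 77 = 15


Delta encoded: [44, 14, 4, 9, 6, 15]


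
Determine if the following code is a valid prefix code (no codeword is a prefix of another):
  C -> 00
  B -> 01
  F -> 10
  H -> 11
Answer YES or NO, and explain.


Checking each pair (does one codeword prefix another?):
  C='00' vs B='01': no prefix
  C='00' vs F='10': no prefix
  C='00' vs H='11': no prefix
  B='01' vs C='00': no prefix
  B='01' vs F='10': no prefix
  B='01' vs H='11': no prefix
  F='10' vs C='00': no prefix
  F='10' vs B='01': no prefix
  F='10' vs H='11': no prefix
  H='11' vs C='00': no prefix
  H='11' vs B='01': no prefix
  H='11' vs F='10': no prefix
No violation found over all pairs.

YES -- this is a valid prefix code. No codeword is a prefix of any other codeword.


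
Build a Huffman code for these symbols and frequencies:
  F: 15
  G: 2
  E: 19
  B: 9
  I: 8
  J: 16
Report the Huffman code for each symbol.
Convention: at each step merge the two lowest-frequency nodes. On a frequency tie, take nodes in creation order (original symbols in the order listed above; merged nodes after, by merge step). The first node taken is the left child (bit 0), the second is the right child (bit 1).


Huffman tree construction:
Step 1: Merge G(2) + I(8) = 10
Step 2: Merge B(9) + (G+I)(10) = 19
Step 3: Merge F(15) + J(16) = 31
Step 4: Merge E(19) + (B+(G+I))(19) = 38
Step 5: Merge (F+J)(31) + (E+(B+(G+I)))(38) = 69
Read each symbol's code off the tree from the root (left child = 0, right child = 1).

Codes:
  F: 00 (length 2)
  G: 1110 (length 4)
  E: 10 (length 2)
  B: 110 (length 3)
  I: 1111 (length 4)
  J: 01 (length 2)
Average code length: 167/69 = 2.4203 bits/symbol


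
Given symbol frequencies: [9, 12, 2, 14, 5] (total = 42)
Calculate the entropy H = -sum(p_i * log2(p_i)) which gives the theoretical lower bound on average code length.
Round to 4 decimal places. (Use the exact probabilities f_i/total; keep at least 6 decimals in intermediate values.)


Per-symbol terms -p_i * log2(p_i) with p_i = f_i/42:
  p = 9/42 = 0.214286: log2(p) = -2.222392, -p*log2(p) = 0.476227
  p = 12/42 = 0.285714: log2(p) = -1.807355, -p*log2(p) = 0.516387
  p = 2/42 = 0.047619: log2(p) = -4.392317, -p*log2(p) = 0.209158
  p = 14/42 = 0.333333: log2(p) = -1.584963, -p*log2(p) = 0.528321
  p = 5/42 = 0.119048: log2(p) = -3.070389, -p*log2(p) = 0.365523
H = 0.476227 + 0.516387 + 0.209158 + 0.528321 + 0.365523 = 2.095616

H = 2.0956 bits/symbol


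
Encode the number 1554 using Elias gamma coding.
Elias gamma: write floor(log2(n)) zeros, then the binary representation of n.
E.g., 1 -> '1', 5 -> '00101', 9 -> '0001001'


num_bits = floor(log2(1554)) + 1 = 11
leading_zeros = num_bits - 1 = 10
binary(1554) = 11000010010

Elias gamma(1554) = '0000000000' + '11000010010' = 000000000011000010010 (21 bits)


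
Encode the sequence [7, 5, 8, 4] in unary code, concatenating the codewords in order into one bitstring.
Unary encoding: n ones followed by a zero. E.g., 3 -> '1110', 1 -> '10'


Encode each number as n ones followed by a terminating 0:
  7 -> 11111110 (8 bits)
  5 -> 111110 (6 bits)
  8 -> 111111110 (9 bits)
  4 -> 11110 (5 bits)
Total length = 8 + 6 + 9 + 5 = 28 bits.

Unary([7, 5, 8, 4]) = 1111111011111011111111011110 (28 bits)


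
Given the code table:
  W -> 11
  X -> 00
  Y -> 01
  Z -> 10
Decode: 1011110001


Decoding:
10 -> Z
11 -> W
11 -> W
00 -> X
01 -> Y


Result: ZWWXY


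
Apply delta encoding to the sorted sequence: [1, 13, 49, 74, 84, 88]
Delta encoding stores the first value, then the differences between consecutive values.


First value: 1
Deltas:
  13 - 1 = 12
  49 - 13 = 36
  74 - 49 = 25
  84 - 74 = 10
  88 - 84 = 4


Delta encoded: [1, 12, 36, 25, 10, 4]


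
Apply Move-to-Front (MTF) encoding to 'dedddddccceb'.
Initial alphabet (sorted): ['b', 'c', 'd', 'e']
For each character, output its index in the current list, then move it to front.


MTF encoding:
'd': index 2 in ['b', 'c', 'd', 'e'] -> ['d', 'b', 'c', 'e']
'e': index 3 in ['d', 'b', 'c', 'e'] -> ['e', 'd', 'b', 'c']
'd': index 1 in ['e', 'd', 'b', 'c'] -> ['d', 'e', 'b', 'c']
'd': index 0 in ['d', 'e', 'b', 'c'] -> ['d', 'e', 'b', 'c']
'd': index 0 in ['d', 'e', 'b', 'c'] -> ['d', 'e', 'b', 'c']
'd': index 0 in ['d', 'e', 'b', 'c'] -> ['d', 'e', 'b', 'c']
'd': index 0 in ['d', 'e', 'b', 'c'] -> ['d', 'e', 'b', 'c']
'c': index 3 in ['d', 'e', 'b', 'c'] -> ['c', 'd', 'e', 'b']
'c': index 0 in ['c', 'd', 'e', 'b'] -> ['c', 'd', 'e', 'b']
'c': index 0 in ['c', 'd', 'e', 'b'] -> ['c', 'd', 'e', 'b']
'e': index 2 in ['c', 'd', 'e', 'b'] -> ['e', 'c', 'd', 'b']
'b': index 3 in ['e', 'c', 'd', 'b'] -> ['b', 'e', 'c', 'd']


Output: [2, 3, 1, 0, 0, 0, 0, 3, 0, 0, 2, 3]


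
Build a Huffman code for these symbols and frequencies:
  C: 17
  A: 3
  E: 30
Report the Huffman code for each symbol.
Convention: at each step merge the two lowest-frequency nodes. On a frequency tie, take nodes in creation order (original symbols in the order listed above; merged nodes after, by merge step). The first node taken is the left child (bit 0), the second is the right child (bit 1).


Huffman tree construction:
Step 1: Merge A(3) + C(17) = 20
Step 2: Merge (A+C)(20) + E(30) = 50
Read each symbol's code off the tree from the root (left child = 0, right child = 1).

Codes:
  C: 01 (length 2)
  A: 00 (length 2)
  E: 1 (length 1)
Average code length: 70/50 = 1.4000 bits/symbol


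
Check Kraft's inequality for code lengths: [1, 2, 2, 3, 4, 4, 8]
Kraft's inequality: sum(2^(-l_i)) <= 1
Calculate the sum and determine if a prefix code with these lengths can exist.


Sum = 2^(-1) + 2^(-2) + 2^(-2) + 2^(-3) + 2^(-4) + 2^(-4) + 2^(-8)
    = 0.5 + 0.25 + 0.25 + 0.125 + 0.0625 + 0.0625 + 0.00390625
    = 321/256 = 1.25390625
Since 1.25390625 > 1, Kraft's inequality is NOT satisfied.
A prefix code with these lengths CANNOT exist.

Kraft sum = 1.25390625. Not satisfied.


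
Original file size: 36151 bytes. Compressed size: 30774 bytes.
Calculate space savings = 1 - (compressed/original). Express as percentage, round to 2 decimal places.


ratio = compressed/original = 30774/36151 = 0.851263
savings = 1 - ratio = 1 - 0.851263 = 0.148737
as a percentage: 0.148737 * 100 = 14.87%

Space savings = 1 - 30774/36151 = 14.87%


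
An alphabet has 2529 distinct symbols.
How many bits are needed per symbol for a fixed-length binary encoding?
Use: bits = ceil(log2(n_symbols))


log2(2529) = 11.3044
Bracket: 2^11 = 2048 < 2529 <= 2^12 = 4096
So ceil(log2(2529)) = 12

bits = ceil(log2(2529)) = ceil(11.3044) = 12 bits


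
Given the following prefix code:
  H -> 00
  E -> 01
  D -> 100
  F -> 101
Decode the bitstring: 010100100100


Decoding step by step:
Bits 01 -> E
Bits 01 -> E
Bits 00 -> H
Bits 100 -> D
Bits 100 -> D


Decoded message: EEHDD


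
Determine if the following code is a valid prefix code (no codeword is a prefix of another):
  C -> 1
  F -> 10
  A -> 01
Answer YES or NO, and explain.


Checking each pair (does one codeword prefix another?):
  C='1' vs F='10': prefix -- VIOLATION

NO -- this is NOT a valid prefix code. C (1) is a prefix of F (10).


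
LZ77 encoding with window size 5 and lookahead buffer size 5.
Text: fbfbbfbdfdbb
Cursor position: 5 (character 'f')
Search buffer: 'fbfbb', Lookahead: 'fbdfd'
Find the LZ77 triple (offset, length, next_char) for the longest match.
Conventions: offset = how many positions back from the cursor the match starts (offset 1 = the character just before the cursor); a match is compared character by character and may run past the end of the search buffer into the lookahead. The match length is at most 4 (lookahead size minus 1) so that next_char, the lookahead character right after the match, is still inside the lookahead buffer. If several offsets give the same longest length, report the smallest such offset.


Try each offset into the search buffer:
  offset=1 (pos 4, char 'b'): match length 0
  offset=2 (pos 3, char 'b'): match length 0
  offset=3 (pos 2, char 'f'): match length 2
  offset=4 (pos 1, char 'b'): match length 0
  offset=5 (pos 0, char 'f'): match length 2
Longest match has length 2, found at offsets 3, 5; take the smallest, offset 3.
next_char = character at position 5 + 2 = 7 -> 'd'

Best match: offset=3, length=2 (matching 'fb' starting at position 2)
LZ77 triple: (3, 2, 'd')


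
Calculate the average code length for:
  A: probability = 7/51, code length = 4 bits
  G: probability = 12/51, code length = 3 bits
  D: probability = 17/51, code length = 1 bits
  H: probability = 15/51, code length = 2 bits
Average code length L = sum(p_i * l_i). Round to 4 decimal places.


Weighted contributions p_i * l_i:
  A: (7/51) * 4 = 28/51
  G: (12/51) * 3 = 36/51
  D: (17/51) * 1 = 17/51
  H: (15/51) * 2 = 30/51
Sum = (28 + 36 + 17 + 30)/51 = 111/51

L = 111/51 = 2.1765 bits/symbol


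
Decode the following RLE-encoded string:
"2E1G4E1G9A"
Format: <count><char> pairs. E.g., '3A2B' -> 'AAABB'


Expanding each <count><char> pair:
  2E -> 'EE'
  1G -> 'G'
  4E -> 'EEEE'
  1G -> 'G'
  9A -> 'AAAAAAAAA'

Decoded = EEGEEEEGAAAAAAAAA


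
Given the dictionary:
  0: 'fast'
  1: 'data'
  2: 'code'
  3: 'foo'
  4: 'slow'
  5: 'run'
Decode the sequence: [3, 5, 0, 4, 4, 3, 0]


Look up each index in the dictionary:
  3 -> 'foo'
  5 -> 'run'
  0 -> 'fast'
  4 -> 'slow'
  4 -> 'slow'
  3 -> 'foo'
  0 -> 'fast'

Decoded: "foo run fast slow slow foo fast"


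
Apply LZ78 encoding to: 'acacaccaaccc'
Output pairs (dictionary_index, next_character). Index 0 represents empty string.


LZ78 encoding steps:
Dictionary: {0: ''}
Step 1: w='' (idx 0), next='a' -> output (0, 'a'), add 'a' as idx 1
Step 2: w='' (idx 0), next='c' -> output (0, 'c'), add 'c' as idx 2
Step 3: w='a' (idx 1), next='c' -> output (1, 'c'), add 'ac' as idx 3
Step 4: w='ac' (idx 3), next='c' -> output (3, 'c'), add 'acc' as idx 4
Step 5: w='a' (idx 1), next='a' -> output (1, 'a'), add 'aa' as idx 5
Step 6: w='c' (idx 2), next='c' -> output (2, 'c'), add 'cc' as idx 6
Step 7: w='c' (idx 2), end of input -> output (2, '')


Encoded: [(0, 'a'), (0, 'c'), (1, 'c'), (3, 'c'), (1, 'a'), (2, 'c'), (2, '')]


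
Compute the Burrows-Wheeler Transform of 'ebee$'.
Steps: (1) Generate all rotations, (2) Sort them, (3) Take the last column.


Rotations (sorted):
  0: $ebee -> last char: e
  1: bee$e -> last char: e
  2: e$ebe -> last char: e
  3: ebee$ -> last char: $
  4: ee$eb -> last char: b


BWT = eee$b


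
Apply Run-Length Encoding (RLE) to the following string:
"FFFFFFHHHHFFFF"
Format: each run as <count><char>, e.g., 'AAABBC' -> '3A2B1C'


Scanning runs left to right:
  i=0: run of 'F' x 6 -> '6F'
  i=6: run of 'H' x 4 -> '4H'
  i=10: run of 'F' x 4 -> '4F'

RLE = 6F4H4F


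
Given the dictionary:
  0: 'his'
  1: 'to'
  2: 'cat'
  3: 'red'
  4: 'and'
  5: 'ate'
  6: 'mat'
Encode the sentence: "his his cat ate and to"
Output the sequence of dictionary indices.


Look up each word in the dictionary:
  'his' -> 0
  'his' -> 0
  'cat' -> 2
  'ate' -> 5
  'and' -> 4
  'to' -> 1

Encoded: [0, 0, 2, 5, 4, 1]


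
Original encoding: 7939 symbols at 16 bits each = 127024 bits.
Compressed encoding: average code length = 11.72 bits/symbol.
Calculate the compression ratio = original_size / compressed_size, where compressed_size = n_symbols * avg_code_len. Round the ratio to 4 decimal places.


original_size = n_symbols * orig_bits = 7939 * 16 = 127024 bits
compressed_size = n_symbols * avg_code_len = 7939 * 11.72 = 93045.08 bits
ratio = original_size / compressed_size = 127024 / 93045.08 = 1.3652

Compression ratio = 1.3652


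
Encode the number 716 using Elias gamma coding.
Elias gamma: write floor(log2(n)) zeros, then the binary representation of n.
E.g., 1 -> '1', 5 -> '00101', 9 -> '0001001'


num_bits = floor(log2(716)) + 1 = 10
leading_zeros = num_bits - 1 = 9
binary(716) = 1011001100

Elias gamma(716) = '000000000' + '1011001100' = 0000000001011001100 (19 bits)


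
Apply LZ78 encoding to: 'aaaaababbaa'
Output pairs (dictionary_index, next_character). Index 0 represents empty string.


LZ78 encoding steps:
Dictionary: {0: ''}
Step 1: w='' (idx 0), next='a' -> output (0, 'a'), add 'a' as idx 1
Step 2: w='a' (idx 1), next='a' -> output (1, 'a'), add 'aa' as idx 2
Step 3: w='aa' (idx 2), next='b' -> output (2, 'b'), add 'aab' as idx 3
Step 4: w='a' (idx 1), next='b' -> output (1, 'b'), add 'ab' as idx 4
Step 5: w='' (idx 0), next='b' -> output (0, 'b'), add 'b' as idx 5
Step 6: w='aa' (idx 2), end of input -> output (2, '')


Encoded: [(0, 'a'), (1, 'a'), (2, 'b'), (1, 'b'), (0, 'b'), (2, '')]


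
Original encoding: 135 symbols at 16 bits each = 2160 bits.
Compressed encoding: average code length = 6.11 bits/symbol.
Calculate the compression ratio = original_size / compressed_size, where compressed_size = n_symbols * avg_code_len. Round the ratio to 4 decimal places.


original_size = n_symbols * orig_bits = 135 * 16 = 2160 bits
compressed_size = n_symbols * avg_code_len = 135 * 6.11 = 824.85 bits
ratio = original_size / compressed_size = 2160 / 824.85 = 2.6187

Compression ratio = 2.6187


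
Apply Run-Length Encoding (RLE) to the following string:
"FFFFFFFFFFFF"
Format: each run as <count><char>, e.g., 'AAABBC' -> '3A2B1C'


Scanning runs left to right:
  i=0: run of 'F' x 12 -> '12F'

RLE = 12F


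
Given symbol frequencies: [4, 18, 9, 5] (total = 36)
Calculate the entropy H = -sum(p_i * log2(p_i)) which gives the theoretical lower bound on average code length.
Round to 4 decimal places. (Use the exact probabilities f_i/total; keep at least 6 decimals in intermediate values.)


Per-symbol terms -p_i * log2(p_i) with p_i = f_i/36:
  p = 4/36 = 0.111111: log2(p) = -3.169925, -p*log2(p) = 0.352214
  p = 18/36 = 0.500000: log2(p) = -1.000000, -p*log2(p) = 0.500000
  p = 9/36 = 0.250000: log2(p) = -2.000000, -p*log2(p) = 0.500000
  p = 5/36 = 0.138889: log2(p) = -2.847997, -p*log2(p) = 0.395555
H = 0.352214 + 0.500000 + 0.500000 + 0.395555 = 1.747769

H = 1.7478 bits/symbol


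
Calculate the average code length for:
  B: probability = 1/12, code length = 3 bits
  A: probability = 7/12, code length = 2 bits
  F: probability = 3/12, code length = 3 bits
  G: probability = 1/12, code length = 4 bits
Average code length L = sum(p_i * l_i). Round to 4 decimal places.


Weighted contributions p_i * l_i:
  B: (1/12) * 3 = 3/12
  A: (7/12) * 2 = 14/12
  F: (3/12) * 3 = 9/12
  G: (1/12) * 4 = 4/12
Sum = (3 + 14 + 9 + 4)/12 = 30/12

L = 30/12 = 2.5000 bits/symbol


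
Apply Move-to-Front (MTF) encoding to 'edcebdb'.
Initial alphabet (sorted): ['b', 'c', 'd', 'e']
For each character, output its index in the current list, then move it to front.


MTF encoding:
'e': index 3 in ['b', 'c', 'd', 'e'] -> ['e', 'b', 'c', 'd']
'd': index 3 in ['e', 'b', 'c', 'd'] -> ['d', 'e', 'b', 'c']
'c': index 3 in ['d', 'e', 'b', 'c'] -> ['c', 'd', 'e', 'b']
'e': index 2 in ['c', 'd', 'e', 'b'] -> ['e', 'c', 'd', 'b']
'b': index 3 in ['e', 'c', 'd', 'b'] -> ['b', 'e', 'c', 'd']
'd': index 3 in ['b', 'e', 'c', 'd'] -> ['d', 'b', 'e', 'c']
'b': index 1 in ['d', 'b', 'e', 'c'] -> ['b', 'd', 'e', 'c']


Output: [3, 3, 3, 2, 3, 3, 1]


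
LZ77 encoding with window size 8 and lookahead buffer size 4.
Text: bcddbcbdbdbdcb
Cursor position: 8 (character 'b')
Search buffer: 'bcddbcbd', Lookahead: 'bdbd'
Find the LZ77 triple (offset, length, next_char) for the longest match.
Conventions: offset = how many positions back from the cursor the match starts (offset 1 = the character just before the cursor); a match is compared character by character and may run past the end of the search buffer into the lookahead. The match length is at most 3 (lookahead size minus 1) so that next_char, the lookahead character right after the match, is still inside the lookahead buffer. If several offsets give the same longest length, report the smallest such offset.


Try each offset into the search buffer:
  offset=1 (pos 7, char 'd'): match length 0
  offset=2 (pos 6, char 'b'): match length 3
  offset=3 (pos 5, char 'c'): match length 0
  offset=4 (pos 4, char 'b'): match length 1
  offset=5 (pos 3, char 'd'): match length 0
  offset=6 (pos 2, char 'd'): match length 0
  offset=7 (pos 1, char 'c'): match length 0
  offset=8 (pos 0, char 'b'): match length 1
Longest match has length 3 at offset 2.
next_char = character at position 8 + 3 = 11 -> 'd'

Best match: offset=2, length=3 (matching 'bdb' starting at position 6)
LZ77 triple: (2, 3, 'd')


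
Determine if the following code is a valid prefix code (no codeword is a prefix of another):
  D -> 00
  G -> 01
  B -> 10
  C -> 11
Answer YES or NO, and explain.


Checking each pair (does one codeword prefix another?):
  D='00' vs G='01': no prefix
  D='00' vs B='10': no prefix
  D='00' vs C='11': no prefix
  G='01' vs D='00': no prefix
  G='01' vs B='10': no prefix
  G='01' vs C='11': no prefix
  B='10' vs D='00': no prefix
  B='10' vs G='01': no prefix
  B='10' vs C='11': no prefix
  C='11' vs D='00': no prefix
  C='11' vs G='01': no prefix
  C='11' vs B='10': no prefix
No violation found over all pairs.

YES -- this is a valid prefix code. No codeword is a prefix of any other codeword.


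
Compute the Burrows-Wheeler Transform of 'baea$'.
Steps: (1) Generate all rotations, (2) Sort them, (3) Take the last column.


Rotations (sorted):
  0: $baea -> last char: a
  1: a$bae -> last char: e
  2: aea$b -> last char: b
  3: baea$ -> last char: $
  4: ea$ba -> last char: a


BWT = aeb$a


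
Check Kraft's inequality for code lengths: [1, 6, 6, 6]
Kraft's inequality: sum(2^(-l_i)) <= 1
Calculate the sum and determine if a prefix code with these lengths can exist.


Sum = 2^(-1) + 2^(-6) + 2^(-6) + 2^(-6)
    = 0.5 + 0.015625 + 0.015625 + 0.015625
    = 35/64 = 0.546875
Since 0.546875 <= 1, Kraft's inequality IS satisfied.
A prefix code with these lengths CAN exist.

Kraft sum = 0.546875. Satisfied.


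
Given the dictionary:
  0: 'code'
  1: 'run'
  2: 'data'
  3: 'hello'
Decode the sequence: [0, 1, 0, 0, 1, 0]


Look up each index in the dictionary:
  0 -> 'code'
  1 -> 'run'
  0 -> 'code'
  0 -> 'code'
  1 -> 'run'
  0 -> 'code'

Decoded: "code run code code run code"


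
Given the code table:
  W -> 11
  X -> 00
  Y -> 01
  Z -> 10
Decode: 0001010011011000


Decoding:
00 -> X
01 -> Y
01 -> Y
00 -> X
11 -> W
01 -> Y
10 -> Z
00 -> X


Result: XYYXWYZX


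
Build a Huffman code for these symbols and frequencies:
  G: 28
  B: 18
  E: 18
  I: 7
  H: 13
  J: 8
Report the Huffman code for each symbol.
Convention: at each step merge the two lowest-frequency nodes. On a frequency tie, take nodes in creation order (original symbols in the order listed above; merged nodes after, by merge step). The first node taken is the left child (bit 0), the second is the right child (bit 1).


Huffman tree construction:
Step 1: Merge I(7) + J(8) = 15
Step 2: Merge H(13) + (I+J)(15) = 28
Step 3: Merge B(18) + E(18) = 36
Step 4: Merge G(28) + (H+(I+J))(28) = 56
Step 5: Merge (B+E)(36) + (G+(H+(I+J)))(56) = 92
Read each symbol's code off the tree from the root (left child = 0, right child = 1).

Codes:
  G: 10 (length 2)
  B: 00 (length 2)
  E: 01 (length 2)
  I: 1110 (length 4)
  H: 110 (length 3)
  J: 1111 (length 4)
Average code length: 227/92 = 2.4674 bits/symbol


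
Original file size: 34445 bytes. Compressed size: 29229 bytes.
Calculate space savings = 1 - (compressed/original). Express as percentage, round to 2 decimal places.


ratio = compressed/original = 29229/34445 = 0.84857
savings = 1 - ratio = 1 - 0.84857 = 0.15143
as a percentage: 0.15143 * 100 = 15.14%

Space savings = 1 - 29229/34445 = 15.14%


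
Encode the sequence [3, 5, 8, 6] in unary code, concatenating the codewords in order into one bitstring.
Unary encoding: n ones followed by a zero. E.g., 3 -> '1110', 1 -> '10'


Encode each number as n ones followed by a terminating 0:
  3 -> 1110 (4 bits)
  5 -> 111110 (6 bits)
  8 -> 111111110 (9 bits)
  6 -> 1111110 (7 bits)
Total length = 4 + 6 + 9 + 7 = 26 bits.

Unary([3, 5, 8, 6]) = 11101111101111111101111110 (26 bits)


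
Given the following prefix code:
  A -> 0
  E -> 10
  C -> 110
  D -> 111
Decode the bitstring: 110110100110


Decoding step by step:
Bits 110 -> C
Bits 110 -> C
Bits 10 -> E
Bits 0 -> A
Bits 110 -> C


Decoded message: CCEAC


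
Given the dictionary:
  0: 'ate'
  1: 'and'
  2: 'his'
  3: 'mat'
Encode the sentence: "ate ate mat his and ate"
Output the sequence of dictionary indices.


Look up each word in the dictionary:
  'ate' -> 0
  'ate' -> 0
  'mat' -> 3
  'his' -> 2
  'and' -> 1
  'ate' -> 0

Encoded: [0, 0, 3, 2, 1, 0]


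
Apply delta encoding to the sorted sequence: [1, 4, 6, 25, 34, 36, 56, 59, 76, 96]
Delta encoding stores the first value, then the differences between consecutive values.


First value: 1
Deltas:
  4 - 1 = 3
  6 - 4 = 2
  25 - 6 = 19
  34 - 25 = 9
  36 - 34 = 2
  56 - 36 = 20
  59 - 56 = 3
  76 - 59 = 17
  96 - 76 = 20


Delta encoded: [1, 3, 2, 19, 9, 2, 20, 3, 17, 20]


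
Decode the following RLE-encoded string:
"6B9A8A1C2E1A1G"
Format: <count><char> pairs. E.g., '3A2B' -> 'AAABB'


Expanding each <count><char> pair:
  6B -> 'BBBBBB'
  9A -> 'AAAAAAAAA'
  8A -> 'AAAAAAAA'
  1C -> 'C'
  2E -> 'EE'
  1A -> 'A'
  1G -> 'G'

Decoded = BBBBBBAAAAAAAAAAAAAAAAACEEAG


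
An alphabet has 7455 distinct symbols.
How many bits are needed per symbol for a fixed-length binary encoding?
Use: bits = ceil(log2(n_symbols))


log2(7455) = 12.864
Bracket: 2^12 = 4096 < 7455 <= 2^13 = 8192
So ceil(log2(7455)) = 13

bits = ceil(log2(7455)) = ceil(12.864) = 13 bits


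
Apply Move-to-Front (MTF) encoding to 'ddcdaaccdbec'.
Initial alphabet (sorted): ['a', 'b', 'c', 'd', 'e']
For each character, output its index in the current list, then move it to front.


MTF encoding:
'd': index 3 in ['a', 'b', 'c', 'd', 'e'] -> ['d', 'a', 'b', 'c', 'e']
'd': index 0 in ['d', 'a', 'b', 'c', 'e'] -> ['d', 'a', 'b', 'c', 'e']
'c': index 3 in ['d', 'a', 'b', 'c', 'e'] -> ['c', 'd', 'a', 'b', 'e']
'd': index 1 in ['c', 'd', 'a', 'b', 'e'] -> ['d', 'c', 'a', 'b', 'e']
'a': index 2 in ['d', 'c', 'a', 'b', 'e'] -> ['a', 'd', 'c', 'b', 'e']
'a': index 0 in ['a', 'd', 'c', 'b', 'e'] -> ['a', 'd', 'c', 'b', 'e']
'c': index 2 in ['a', 'd', 'c', 'b', 'e'] -> ['c', 'a', 'd', 'b', 'e']
'c': index 0 in ['c', 'a', 'd', 'b', 'e'] -> ['c', 'a', 'd', 'b', 'e']
'd': index 2 in ['c', 'a', 'd', 'b', 'e'] -> ['d', 'c', 'a', 'b', 'e']
'b': index 3 in ['d', 'c', 'a', 'b', 'e'] -> ['b', 'd', 'c', 'a', 'e']
'e': index 4 in ['b', 'd', 'c', 'a', 'e'] -> ['e', 'b', 'd', 'c', 'a']
'c': index 3 in ['e', 'b', 'd', 'c', 'a'] -> ['c', 'e', 'b', 'd', 'a']


Output: [3, 0, 3, 1, 2, 0, 2, 0, 2, 3, 4, 3]


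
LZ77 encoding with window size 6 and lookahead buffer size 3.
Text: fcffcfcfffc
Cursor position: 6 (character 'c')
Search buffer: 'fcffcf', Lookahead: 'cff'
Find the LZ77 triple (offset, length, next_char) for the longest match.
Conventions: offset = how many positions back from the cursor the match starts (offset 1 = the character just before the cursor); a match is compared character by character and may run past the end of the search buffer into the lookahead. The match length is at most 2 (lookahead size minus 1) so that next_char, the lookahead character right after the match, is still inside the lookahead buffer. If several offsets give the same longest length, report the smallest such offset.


Try each offset into the search buffer:
  offset=1 (pos 5, char 'f'): match length 0
  offset=2 (pos 4, char 'c'): match length 2
  offset=3 (pos 3, char 'f'): match length 0
  offset=4 (pos 2, char 'f'): match length 0
  offset=5 (pos 1, char 'c'): match length 2
  offset=6 (pos 0, char 'f'): match length 0
Longest match has length 2, found at offsets 2, 5; take the smallest, offset 2.
next_char = character at position 6 + 2 = 8 -> 'f'

Best match: offset=2, length=2 (matching 'cf' starting at position 4)
LZ77 triple: (2, 2, 'f')


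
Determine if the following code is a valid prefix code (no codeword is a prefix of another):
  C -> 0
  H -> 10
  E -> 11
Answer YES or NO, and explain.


Checking each pair (does one codeword prefix another?):
  C='0' vs H='10': no prefix
  C='0' vs E='11': no prefix
  H='10' vs C='0': no prefix
  H='10' vs E='11': no prefix
  E='11' vs C='0': no prefix
  E='11' vs H='10': no prefix
No violation found over all pairs.

YES -- this is a valid prefix code. No codeword is a prefix of any other codeword.


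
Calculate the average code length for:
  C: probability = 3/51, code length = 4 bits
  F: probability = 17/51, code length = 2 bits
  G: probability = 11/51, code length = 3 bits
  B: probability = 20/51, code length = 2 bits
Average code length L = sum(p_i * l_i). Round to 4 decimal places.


Weighted contributions p_i * l_i:
  C: (3/51) * 4 = 12/51
  F: (17/51) * 2 = 34/51
  G: (11/51) * 3 = 33/51
  B: (20/51) * 2 = 40/51
Sum = (12 + 34 + 33 + 40)/51 = 119/51

L = 119/51 = 2.3333 bits/symbol


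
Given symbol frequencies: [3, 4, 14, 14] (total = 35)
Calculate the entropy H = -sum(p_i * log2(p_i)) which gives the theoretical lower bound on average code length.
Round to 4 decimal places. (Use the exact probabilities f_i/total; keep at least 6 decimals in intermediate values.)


Per-symbol terms -p_i * log2(p_i) with p_i = f_i/35:
  p = 3/35 = 0.085714: log2(p) = -3.544321, -p*log2(p) = 0.303799
  p = 4/35 = 0.114286: log2(p) = -3.129283, -p*log2(p) = 0.357632
  p = 14/35 = 0.400000: log2(p) = -1.321928, -p*log2(p) = 0.528771
  p = 14/35 = 0.400000: log2(p) = -1.321928, -p*log2(p) = 0.528771
H = 0.303799 + 0.357632 + 0.528771 + 0.528771 = 1.718973

H = 1.719 bits/symbol


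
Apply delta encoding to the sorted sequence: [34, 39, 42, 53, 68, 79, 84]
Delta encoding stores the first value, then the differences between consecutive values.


First value: 34
Deltas:
  39 - 34 = 5
  42 - 39 = 3
  53 - 42 = 11
  68 - 53 = 15
  79 - 68 = 11
  84 - 79 = 5


Delta encoded: [34, 5, 3, 11, 15, 11, 5]


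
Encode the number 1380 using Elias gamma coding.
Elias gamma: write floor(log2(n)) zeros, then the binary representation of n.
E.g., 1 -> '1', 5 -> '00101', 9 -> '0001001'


num_bits = floor(log2(1380)) + 1 = 11
leading_zeros = num_bits - 1 = 10
binary(1380) = 10101100100

Elias gamma(1380) = '0000000000' + '10101100100' = 000000000010101100100 (21 bits)


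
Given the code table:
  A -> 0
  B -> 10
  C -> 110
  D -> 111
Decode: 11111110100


Decoding:
111 -> D
111 -> D
10 -> B
10 -> B
0 -> A


Result: DDBBA


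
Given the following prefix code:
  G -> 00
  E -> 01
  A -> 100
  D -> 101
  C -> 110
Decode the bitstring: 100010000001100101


Decoding step by step:
Bits 100 -> A
Bits 01 -> E
Bits 00 -> G
Bits 00 -> G
Bits 00 -> G
Bits 110 -> C
Bits 01 -> E
Bits 01 -> E


Decoded message: AEGGGCEE


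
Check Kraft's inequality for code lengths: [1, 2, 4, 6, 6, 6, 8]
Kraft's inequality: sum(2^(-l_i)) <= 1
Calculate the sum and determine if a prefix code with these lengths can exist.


Sum = 2^(-1) + 2^(-2) + 2^(-4) + 2^(-6) + 2^(-6) + 2^(-6) + 2^(-8)
    = 0.5 + 0.25 + 0.0625 + 0.015625 + 0.015625 + 0.015625 + 0.00390625
    = 221/256 = 0.86328125
Since 0.86328125 <= 1, Kraft's inequality IS satisfied.
A prefix code with these lengths CAN exist.

Kraft sum = 0.86328125. Satisfied.


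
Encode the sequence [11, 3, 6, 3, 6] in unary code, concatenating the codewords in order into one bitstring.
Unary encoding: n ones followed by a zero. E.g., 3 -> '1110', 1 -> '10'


Encode each number as n ones followed by a terminating 0:
  11 -> 111111111110 (12 bits)
  3 -> 1110 (4 bits)
  6 -> 1111110 (7 bits)
  3 -> 1110 (4 bits)
  6 -> 1111110 (7 bits)
Total length = 12 + 4 + 7 + 4 + 7 = 34 bits.

Unary([11, 3, 6, 3, 6]) = 1111111111101110111111011101111110 (34 bits)


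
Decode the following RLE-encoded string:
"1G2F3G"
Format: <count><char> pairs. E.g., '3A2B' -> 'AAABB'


Expanding each <count><char> pair:
  1G -> 'G'
  2F -> 'FF'
  3G -> 'GGG'

Decoded = GFFGGG


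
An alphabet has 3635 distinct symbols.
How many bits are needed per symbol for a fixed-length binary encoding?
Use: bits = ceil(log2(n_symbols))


log2(3635) = 11.8277
Bracket: 2^11 = 2048 < 3635 <= 2^12 = 4096
So ceil(log2(3635)) = 12

bits = ceil(log2(3635)) = ceil(11.8277) = 12 bits


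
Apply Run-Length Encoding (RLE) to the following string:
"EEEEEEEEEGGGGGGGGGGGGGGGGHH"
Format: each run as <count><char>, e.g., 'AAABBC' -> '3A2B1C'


Scanning runs left to right:
  i=0: run of 'E' x 9 -> '9E'
  i=9: run of 'G' x 16 -> '16G'
  i=25: run of 'H' x 2 -> '2H'

RLE = 9E16G2H


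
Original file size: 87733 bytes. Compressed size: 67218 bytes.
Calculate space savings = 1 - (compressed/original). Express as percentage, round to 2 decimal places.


ratio = compressed/original = 67218/87733 = 0.766166
savings = 1 - ratio = 1 - 0.766166 = 0.233834
as a percentage: 0.233834 * 100 = 23.38%

Space savings = 1 - 67218/87733 = 23.38%


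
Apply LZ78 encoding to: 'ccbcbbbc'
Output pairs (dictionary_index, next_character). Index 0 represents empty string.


LZ78 encoding steps:
Dictionary: {0: ''}
Step 1: w='' (idx 0), next='c' -> output (0, 'c'), add 'c' as idx 1
Step 2: w='c' (idx 1), next='b' -> output (1, 'b'), add 'cb' as idx 2
Step 3: w='cb' (idx 2), next='b' -> output (2, 'b'), add 'cbb' as idx 3
Step 4: w='' (idx 0), next='b' -> output (0, 'b'), add 'b' as idx 4
Step 5: w='c' (idx 1), end of input -> output (1, '')


Encoded: [(0, 'c'), (1, 'b'), (2, 'b'), (0, 'b'), (1, '')]


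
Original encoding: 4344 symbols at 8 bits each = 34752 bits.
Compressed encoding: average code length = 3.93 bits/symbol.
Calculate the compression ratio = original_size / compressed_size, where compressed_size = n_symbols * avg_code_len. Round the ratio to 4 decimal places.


original_size = n_symbols * orig_bits = 4344 * 8 = 34752 bits
compressed_size = n_symbols * avg_code_len = 4344 * 3.93 = 17071.92 bits
ratio = original_size / compressed_size = 34752 / 17071.92 = 2.0356

Compression ratio = 2.0356


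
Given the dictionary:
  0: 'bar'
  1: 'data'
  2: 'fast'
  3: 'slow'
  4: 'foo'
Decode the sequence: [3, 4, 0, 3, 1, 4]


Look up each index in the dictionary:
  3 -> 'slow'
  4 -> 'foo'
  0 -> 'bar'
  3 -> 'slow'
  1 -> 'data'
  4 -> 'foo'

Decoded: "slow foo bar slow data foo"


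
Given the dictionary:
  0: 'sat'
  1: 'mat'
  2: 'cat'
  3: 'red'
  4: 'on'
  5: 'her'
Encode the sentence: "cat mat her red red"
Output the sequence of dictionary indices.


Look up each word in the dictionary:
  'cat' -> 2
  'mat' -> 1
  'her' -> 5
  'red' -> 3
  'red' -> 3

Encoded: [2, 1, 5, 3, 3]


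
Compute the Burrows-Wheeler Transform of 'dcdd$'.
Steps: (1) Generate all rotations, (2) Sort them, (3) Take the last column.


Rotations (sorted):
  0: $dcdd -> last char: d
  1: cdd$d -> last char: d
  2: d$dcd -> last char: d
  3: dcdd$ -> last char: $
  4: dd$dc -> last char: c


BWT = ddd$c


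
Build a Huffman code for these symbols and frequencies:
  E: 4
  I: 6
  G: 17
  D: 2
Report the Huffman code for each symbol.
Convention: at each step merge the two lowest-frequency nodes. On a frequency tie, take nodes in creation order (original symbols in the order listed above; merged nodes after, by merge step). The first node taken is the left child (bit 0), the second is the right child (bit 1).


Huffman tree construction:
Step 1: Merge D(2) + E(4) = 6
Step 2: Merge I(6) + (D+E)(6) = 12
Step 3: Merge (I+(D+E))(12) + G(17) = 29
Read each symbol's code off the tree from the root (left child = 0, right child = 1).

Codes:
  E: 011 (length 3)
  I: 00 (length 2)
  G: 1 (length 1)
  D: 010 (length 3)
Average code length: 47/29 = 1.6207 bits/symbol


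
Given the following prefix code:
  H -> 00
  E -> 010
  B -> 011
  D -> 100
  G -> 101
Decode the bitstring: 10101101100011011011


Decoding step by step:
Bits 101 -> G
Bits 011 -> B
Bits 011 -> B
Bits 00 -> H
Bits 011 -> B
Bits 011 -> B
Bits 011 -> B


Decoded message: GBBHBBB


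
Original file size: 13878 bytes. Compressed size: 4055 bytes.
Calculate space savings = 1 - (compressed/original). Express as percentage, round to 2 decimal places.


ratio = compressed/original = 4055/13878 = 0.292189
savings = 1 - ratio = 1 - 0.292189 = 0.707811
as a percentage: 0.707811 * 100 = 70.78%

Space savings = 1 - 4055/13878 = 70.78%


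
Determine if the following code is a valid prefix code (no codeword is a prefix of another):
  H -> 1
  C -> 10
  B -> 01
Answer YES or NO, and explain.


Checking each pair (does one codeword prefix another?):
  H='1' vs C='10': prefix -- VIOLATION

NO -- this is NOT a valid prefix code. H (1) is a prefix of C (10).


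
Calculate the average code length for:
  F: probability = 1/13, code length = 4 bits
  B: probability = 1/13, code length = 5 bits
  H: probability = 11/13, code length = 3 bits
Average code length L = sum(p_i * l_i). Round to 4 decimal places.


Weighted contributions p_i * l_i:
  F: (1/13) * 4 = 4/13
  B: (1/13) * 5 = 5/13
  H: (11/13) * 3 = 33/13
Sum = (4 + 5 + 33)/13 = 42/13

L = 42/13 = 3.2308 bits/symbol


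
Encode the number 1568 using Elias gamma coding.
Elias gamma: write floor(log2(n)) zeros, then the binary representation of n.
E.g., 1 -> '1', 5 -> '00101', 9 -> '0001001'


num_bits = floor(log2(1568)) + 1 = 11
leading_zeros = num_bits - 1 = 10
binary(1568) = 11000100000

Elias gamma(1568) = '0000000000' + '11000100000' = 000000000011000100000 (21 bits)


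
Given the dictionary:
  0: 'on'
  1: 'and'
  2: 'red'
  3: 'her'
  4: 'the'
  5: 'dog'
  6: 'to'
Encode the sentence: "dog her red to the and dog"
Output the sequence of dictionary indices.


Look up each word in the dictionary:
  'dog' -> 5
  'her' -> 3
  'red' -> 2
  'to' -> 6
  'the' -> 4
  'and' -> 1
  'dog' -> 5

Encoded: [5, 3, 2, 6, 4, 1, 5]


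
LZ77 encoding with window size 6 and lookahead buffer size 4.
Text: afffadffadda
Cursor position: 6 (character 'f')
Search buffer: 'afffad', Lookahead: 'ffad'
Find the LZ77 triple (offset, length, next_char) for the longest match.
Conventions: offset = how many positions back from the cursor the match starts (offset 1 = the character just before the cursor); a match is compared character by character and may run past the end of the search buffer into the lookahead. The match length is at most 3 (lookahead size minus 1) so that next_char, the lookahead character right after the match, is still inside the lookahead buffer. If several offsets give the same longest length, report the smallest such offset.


Try each offset into the search buffer:
  offset=1 (pos 5, char 'd'): match length 0
  offset=2 (pos 4, char 'a'): match length 0
  offset=3 (pos 3, char 'f'): match length 1
  offset=4 (pos 2, char 'f'): match length 3
  offset=5 (pos 1, char 'f'): match length 2
  offset=6 (pos 0, char 'a'): match length 0
Longest match has length 3 at offset 4.
next_char = character at position 6 + 3 = 9 -> 'd'

Best match: offset=4, length=3 (matching 'ffa' starting at position 2)
LZ77 triple: (4, 3, 'd')


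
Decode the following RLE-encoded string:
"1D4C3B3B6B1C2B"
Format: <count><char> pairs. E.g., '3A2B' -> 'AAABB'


Expanding each <count><char> pair:
  1D -> 'D'
  4C -> 'CCCC'
  3B -> 'BBB'
  3B -> 'BBB'
  6B -> 'BBBBBB'
  1C -> 'C'
  2B -> 'BB'

Decoded = DCCCCBBBBBBBBBBBBCBB


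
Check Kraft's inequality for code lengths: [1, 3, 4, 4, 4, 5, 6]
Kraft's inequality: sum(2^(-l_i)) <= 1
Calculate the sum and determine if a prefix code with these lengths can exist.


Sum = 2^(-1) + 2^(-3) + 2^(-4) + 2^(-4) + 2^(-4) + 2^(-5) + 2^(-6)
    = 0.5 + 0.125 + 0.0625 + 0.0625 + 0.0625 + 0.03125 + 0.015625
    = 55/64 = 0.859375
Since 0.859375 <= 1, Kraft's inequality IS satisfied.
A prefix code with these lengths CAN exist.

Kraft sum = 0.859375. Satisfied.


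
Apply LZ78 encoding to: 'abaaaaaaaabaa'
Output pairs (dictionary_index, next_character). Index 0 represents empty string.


LZ78 encoding steps:
Dictionary: {0: ''}
Step 1: w='' (idx 0), next='a' -> output (0, 'a'), add 'a' as idx 1
Step 2: w='' (idx 0), next='b' -> output (0, 'b'), add 'b' as idx 2
Step 3: w='a' (idx 1), next='a' -> output (1, 'a'), add 'aa' as idx 3
Step 4: w='aa' (idx 3), next='a' -> output (3, 'a'), add 'aaa' as idx 4
Step 5: w='aaa' (idx 4), next='b' -> output (4, 'b'), add 'aaab' as idx 5
Step 6: w='aa' (idx 3), end of input -> output (3, '')


Encoded: [(0, 'a'), (0, 'b'), (1, 'a'), (3, 'a'), (4, 'b'), (3, '')]


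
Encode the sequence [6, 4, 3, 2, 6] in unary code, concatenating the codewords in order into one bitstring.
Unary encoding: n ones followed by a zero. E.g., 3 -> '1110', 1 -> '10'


Encode each number as n ones followed by a terminating 0:
  6 -> 1111110 (7 bits)
  4 -> 11110 (5 bits)
  3 -> 1110 (4 bits)
  2 -> 110 (3 bits)
  6 -> 1111110 (7 bits)
Total length = 7 + 5 + 4 + 3 + 7 = 26 bits.

Unary([6, 4, 3, 2, 6]) = 11111101111011101101111110 (26 bits)


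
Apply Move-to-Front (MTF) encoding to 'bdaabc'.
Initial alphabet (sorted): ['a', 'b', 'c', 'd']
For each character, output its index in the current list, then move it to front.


MTF encoding:
'b': index 1 in ['a', 'b', 'c', 'd'] -> ['b', 'a', 'c', 'd']
'd': index 3 in ['b', 'a', 'c', 'd'] -> ['d', 'b', 'a', 'c']
'a': index 2 in ['d', 'b', 'a', 'c'] -> ['a', 'd', 'b', 'c']
'a': index 0 in ['a', 'd', 'b', 'c'] -> ['a', 'd', 'b', 'c']
'b': index 2 in ['a', 'd', 'b', 'c'] -> ['b', 'a', 'd', 'c']
'c': index 3 in ['b', 'a', 'd', 'c'] -> ['c', 'b', 'a', 'd']


Output: [1, 3, 2, 0, 2, 3]


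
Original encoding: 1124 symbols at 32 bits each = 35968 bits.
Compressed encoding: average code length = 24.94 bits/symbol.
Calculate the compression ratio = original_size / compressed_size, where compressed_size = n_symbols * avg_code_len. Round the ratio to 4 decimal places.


original_size = n_symbols * orig_bits = 1124 * 32 = 35968 bits
compressed_size = n_symbols * avg_code_len = 1124 * 24.94 = 28032.56 bits
ratio = original_size / compressed_size = 35968 / 28032.56 = 1.2831

Compression ratio = 1.2831


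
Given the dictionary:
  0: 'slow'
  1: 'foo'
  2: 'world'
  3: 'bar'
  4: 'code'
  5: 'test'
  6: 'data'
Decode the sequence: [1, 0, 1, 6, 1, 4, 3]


Look up each index in the dictionary:
  1 -> 'foo'
  0 -> 'slow'
  1 -> 'foo'
  6 -> 'data'
  1 -> 'foo'
  4 -> 'code'
  3 -> 'bar'

Decoded: "foo slow foo data foo code bar"


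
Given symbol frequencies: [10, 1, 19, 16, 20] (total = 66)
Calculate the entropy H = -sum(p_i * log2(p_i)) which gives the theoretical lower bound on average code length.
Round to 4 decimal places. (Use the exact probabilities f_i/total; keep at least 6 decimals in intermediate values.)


Per-symbol terms -p_i * log2(p_i) with p_i = f_i/66:
  p = 10/66 = 0.151515: log2(p) = -2.722466, -p*log2(p) = 0.412495
  p = 1/66 = 0.015152: log2(p) = -6.044394, -p*log2(p) = 0.091582
  p = 19/66 = 0.287879: log2(p) = -1.796467, -p*log2(p) = 0.517165
  p = 16/66 = 0.242424: log2(p) = -2.044394, -p*log2(p) = 0.495611
  p = 20/66 = 0.303030: log2(p) = -1.722466, -p*log2(p) = 0.521959
H = 0.412495 + 0.091582 + 0.517165 + 0.495611 + 0.521959 = 2.038812

H = 2.0388 bits/symbol
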